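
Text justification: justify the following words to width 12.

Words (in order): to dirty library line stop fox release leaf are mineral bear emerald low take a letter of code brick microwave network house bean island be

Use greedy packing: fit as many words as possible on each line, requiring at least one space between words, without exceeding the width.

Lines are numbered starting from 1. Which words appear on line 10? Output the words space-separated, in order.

Line 1: ['to', 'dirty'] (min_width=8, slack=4)
Line 2: ['library', 'line'] (min_width=12, slack=0)
Line 3: ['stop', 'fox'] (min_width=8, slack=4)
Line 4: ['release', 'leaf'] (min_width=12, slack=0)
Line 5: ['are', 'mineral'] (min_width=11, slack=1)
Line 6: ['bear', 'emerald'] (min_width=12, slack=0)
Line 7: ['low', 'take', 'a'] (min_width=10, slack=2)
Line 8: ['letter', 'of'] (min_width=9, slack=3)
Line 9: ['code', 'brick'] (min_width=10, slack=2)
Line 10: ['microwave'] (min_width=9, slack=3)
Line 11: ['network'] (min_width=7, slack=5)
Line 12: ['house', 'bean'] (min_width=10, slack=2)
Line 13: ['island', 'be'] (min_width=9, slack=3)

Answer: microwave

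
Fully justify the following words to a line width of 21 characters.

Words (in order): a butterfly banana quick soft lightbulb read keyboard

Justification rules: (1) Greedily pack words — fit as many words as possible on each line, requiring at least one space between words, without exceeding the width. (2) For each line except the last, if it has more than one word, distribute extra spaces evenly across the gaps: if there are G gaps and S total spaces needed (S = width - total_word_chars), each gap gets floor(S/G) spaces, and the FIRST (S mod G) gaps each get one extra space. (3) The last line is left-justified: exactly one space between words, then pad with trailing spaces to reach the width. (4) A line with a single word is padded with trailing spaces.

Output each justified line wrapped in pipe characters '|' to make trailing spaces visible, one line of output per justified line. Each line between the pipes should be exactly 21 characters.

Line 1: ['a', 'butterfly', 'banana'] (min_width=18, slack=3)
Line 2: ['quick', 'soft', 'lightbulb'] (min_width=20, slack=1)
Line 3: ['read', 'keyboard'] (min_width=13, slack=8)

Answer: |a   butterfly  banana|
|quick  soft lightbulb|
|read keyboard        |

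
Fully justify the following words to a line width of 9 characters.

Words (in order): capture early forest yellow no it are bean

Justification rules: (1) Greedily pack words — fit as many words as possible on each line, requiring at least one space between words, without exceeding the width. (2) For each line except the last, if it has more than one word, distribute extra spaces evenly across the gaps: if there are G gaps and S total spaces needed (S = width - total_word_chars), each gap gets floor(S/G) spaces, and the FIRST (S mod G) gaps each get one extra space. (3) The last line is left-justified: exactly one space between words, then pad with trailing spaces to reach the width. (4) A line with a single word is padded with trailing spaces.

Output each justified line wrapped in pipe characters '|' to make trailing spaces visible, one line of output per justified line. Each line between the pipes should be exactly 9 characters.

Answer: |capture  |
|early    |
|forest   |
|yellow no|
|it    are|
|bean     |

Derivation:
Line 1: ['capture'] (min_width=7, slack=2)
Line 2: ['early'] (min_width=5, slack=4)
Line 3: ['forest'] (min_width=6, slack=3)
Line 4: ['yellow', 'no'] (min_width=9, slack=0)
Line 5: ['it', 'are'] (min_width=6, slack=3)
Line 6: ['bean'] (min_width=4, slack=5)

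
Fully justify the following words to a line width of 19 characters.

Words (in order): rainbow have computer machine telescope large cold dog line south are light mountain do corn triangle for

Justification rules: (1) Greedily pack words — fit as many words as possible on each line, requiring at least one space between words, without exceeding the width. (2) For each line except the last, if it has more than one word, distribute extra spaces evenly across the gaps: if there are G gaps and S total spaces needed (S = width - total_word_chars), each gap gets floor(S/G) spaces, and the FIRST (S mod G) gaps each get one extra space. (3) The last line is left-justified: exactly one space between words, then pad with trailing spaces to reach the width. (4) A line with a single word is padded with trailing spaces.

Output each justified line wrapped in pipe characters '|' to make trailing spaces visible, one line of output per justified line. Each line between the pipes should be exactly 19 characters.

Answer: |rainbow        have|
|computer    machine|
|telescope     large|
|cold dog line south|
|are  light mountain|
|do   corn  triangle|
|for                |

Derivation:
Line 1: ['rainbow', 'have'] (min_width=12, slack=7)
Line 2: ['computer', 'machine'] (min_width=16, slack=3)
Line 3: ['telescope', 'large'] (min_width=15, slack=4)
Line 4: ['cold', 'dog', 'line', 'south'] (min_width=19, slack=0)
Line 5: ['are', 'light', 'mountain'] (min_width=18, slack=1)
Line 6: ['do', 'corn', 'triangle'] (min_width=16, slack=3)
Line 7: ['for'] (min_width=3, slack=16)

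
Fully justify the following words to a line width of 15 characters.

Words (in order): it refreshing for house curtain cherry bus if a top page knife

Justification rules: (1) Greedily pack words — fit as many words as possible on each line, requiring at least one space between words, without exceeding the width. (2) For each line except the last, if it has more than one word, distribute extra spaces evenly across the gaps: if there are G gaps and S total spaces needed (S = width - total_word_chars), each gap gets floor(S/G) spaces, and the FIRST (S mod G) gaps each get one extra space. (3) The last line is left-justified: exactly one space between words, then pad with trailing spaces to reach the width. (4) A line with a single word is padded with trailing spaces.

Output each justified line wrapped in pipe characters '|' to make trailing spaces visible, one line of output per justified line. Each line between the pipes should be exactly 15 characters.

Line 1: ['it', 'refreshing'] (min_width=13, slack=2)
Line 2: ['for', 'house'] (min_width=9, slack=6)
Line 3: ['curtain', 'cherry'] (min_width=14, slack=1)
Line 4: ['bus', 'if', 'a', 'top'] (min_width=12, slack=3)
Line 5: ['page', 'knife'] (min_width=10, slack=5)

Answer: |it   refreshing|
|for       house|
|curtain  cherry|
|bus  if  a  top|
|page knife     |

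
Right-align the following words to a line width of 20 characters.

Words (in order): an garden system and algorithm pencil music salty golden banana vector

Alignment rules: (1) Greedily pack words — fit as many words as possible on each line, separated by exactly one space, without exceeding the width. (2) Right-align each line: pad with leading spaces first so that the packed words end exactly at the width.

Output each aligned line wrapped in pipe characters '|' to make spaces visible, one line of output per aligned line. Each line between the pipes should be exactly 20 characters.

Line 1: ['an', 'garden', 'system', 'and'] (min_width=20, slack=0)
Line 2: ['algorithm', 'pencil'] (min_width=16, slack=4)
Line 3: ['music', 'salty', 'golden'] (min_width=18, slack=2)
Line 4: ['banana', 'vector'] (min_width=13, slack=7)

Answer: |an garden system and|
|    algorithm pencil|
|  music salty golden|
|       banana vector|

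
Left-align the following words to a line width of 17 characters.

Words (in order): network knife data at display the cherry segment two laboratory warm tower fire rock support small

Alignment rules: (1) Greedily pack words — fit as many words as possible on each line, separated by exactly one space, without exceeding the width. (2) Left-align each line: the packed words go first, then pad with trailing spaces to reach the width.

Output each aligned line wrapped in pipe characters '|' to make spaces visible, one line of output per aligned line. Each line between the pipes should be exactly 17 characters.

Answer: |network knife    |
|data at display  |
|the cherry       |
|segment two      |
|laboratory warm  |
|tower fire rock  |
|support small    |

Derivation:
Line 1: ['network', 'knife'] (min_width=13, slack=4)
Line 2: ['data', 'at', 'display'] (min_width=15, slack=2)
Line 3: ['the', 'cherry'] (min_width=10, slack=7)
Line 4: ['segment', 'two'] (min_width=11, slack=6)
Line 5: ['laboratory', 'warm'] (min_width=15, slack=2)
Line 6: ['tower', 'fire', 'rock'] (min_width=15, slack=2)
Line 7: ['support', 'small'] (min_width=13, slack=4)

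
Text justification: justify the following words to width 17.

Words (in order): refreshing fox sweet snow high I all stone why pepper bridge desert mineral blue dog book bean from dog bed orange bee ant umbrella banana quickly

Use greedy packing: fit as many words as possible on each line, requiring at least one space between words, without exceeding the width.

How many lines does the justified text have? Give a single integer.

Line 1: ['refreshing', 'fox'] (min_width=14, slack=3)
Line 2: ['sweet', 'snow', 'high', 'I'] (min_width=17, slack=0)
Line 3: ['all', 'stone', 'why'] (min_width=13, slack=4)
Line 4: ['pepper', 'bridge'] (min_width=13, slack=4)
Line 5: ['desert', 'mineral'] (min_width=14, slack=3)
Line 6: ['blue', 'dog', 'book'] (min_width=13, slack=4)
Line 7: ['bean', 'from', 'dog', 'bed'] (min_width=17, slack=0)
Line 8: ['orange', 'bee', 'ant'] (min_width=14, slack=3)
Line 9: ['umbrella', 'banana'] (min_width=15, slack=2)
Line 10: ['quickly'] (min_width=7, slack=10)
Total lines: 10

Answer: 10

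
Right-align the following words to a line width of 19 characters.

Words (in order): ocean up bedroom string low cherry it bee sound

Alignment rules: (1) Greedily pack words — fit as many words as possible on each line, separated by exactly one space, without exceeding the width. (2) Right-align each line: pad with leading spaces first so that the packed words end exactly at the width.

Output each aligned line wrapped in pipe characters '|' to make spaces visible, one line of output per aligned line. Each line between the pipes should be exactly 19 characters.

Line 1: ['ocean', 'up', 'bedroom'] (min_width=16, slack=3)
Line 2: ['string', 'low', 'cherry'] (min_width=17, slack=2)
Line 3: ['it', 'bee', 'sound'] (min_width=12, slack=7)

Answer: |   ocean up bedroom|
|  string low cherry|
|       it bee sound|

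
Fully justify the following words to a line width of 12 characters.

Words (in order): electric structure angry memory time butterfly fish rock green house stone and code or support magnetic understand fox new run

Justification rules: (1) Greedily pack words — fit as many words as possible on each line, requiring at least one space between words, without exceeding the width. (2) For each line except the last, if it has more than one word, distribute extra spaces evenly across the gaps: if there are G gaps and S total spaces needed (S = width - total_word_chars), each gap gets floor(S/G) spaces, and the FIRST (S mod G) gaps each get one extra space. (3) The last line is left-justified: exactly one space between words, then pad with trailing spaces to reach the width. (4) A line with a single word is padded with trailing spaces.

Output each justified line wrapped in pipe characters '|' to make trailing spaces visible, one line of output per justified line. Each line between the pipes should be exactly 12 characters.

Line 1: ['electric'] (min_width=8, slack=4)
Line 2: ['structure'] (min_width=9, slack=3)
Line 3: ['angry', 'memory'] (min_width=12, slack=0)
Line 4: ['time'] (min_width=4, slack=8)
Line 5: ['butterfly'] (min_width=9, slack=3)
Line 6: ['fish', 'rock'] (min_width=9, slack=3)
Line 7: ['green', 'house'] (min_width=11, slack=1)
Line 8: ['stone', 'and'] (min_width=9, slack=3)
Line 9: ['code', 'or'] (min_width=7, slack=5)
Line 10: ['support'] (min_width=7, slack=5)
Line 11: ['magnetic'] (min_width=8, slack=4)
Line 12: ['understand'] (min_width=10, slack=2)
Line 13: ['fox', 'new', 'run'] (min_width=11, slack=1)

Answer: |electric    |
|structure   |
|angry memory|
|time        |
|butterfly   |
|fish    rock|
|green  house|
|stone    and|
|code      or|
|support     |
|magnetic    |
|understand  |
|fox new run |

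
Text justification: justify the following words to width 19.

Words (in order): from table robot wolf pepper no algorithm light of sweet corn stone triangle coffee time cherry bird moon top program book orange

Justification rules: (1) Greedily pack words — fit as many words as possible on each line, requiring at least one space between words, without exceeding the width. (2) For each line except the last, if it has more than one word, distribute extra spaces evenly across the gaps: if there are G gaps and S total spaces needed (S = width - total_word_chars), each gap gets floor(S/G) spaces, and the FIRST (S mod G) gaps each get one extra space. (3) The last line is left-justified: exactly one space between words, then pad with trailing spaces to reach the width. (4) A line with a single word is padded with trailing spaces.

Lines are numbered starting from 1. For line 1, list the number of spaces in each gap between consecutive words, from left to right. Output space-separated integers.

Answer: 3 2

Derivation:
Line 1: ['from', 'table', 'robot'] (min_width=16, slack=3)
Line 2: ['wolf', 'pepper', 'no'] (min_width=14, slack=5)
Line 3: ['algorithm', 'light', 'of'] (min_width=18, slack=1)
Line 4: ['sweet', 'corn', 'stone'] (min_width=16, slack=3)
Line 5: ['triangle', 'coffee'] (min_width=15, slack=4)
Line 6: ['time', 'cherry', 'bird'] (min_width=16, slack=3)
Line 7: ['moon', 'top', 'program'] (min_width=16, slack=3)
Line 8: ['book', 'orange'] (min_width=11, slack=8)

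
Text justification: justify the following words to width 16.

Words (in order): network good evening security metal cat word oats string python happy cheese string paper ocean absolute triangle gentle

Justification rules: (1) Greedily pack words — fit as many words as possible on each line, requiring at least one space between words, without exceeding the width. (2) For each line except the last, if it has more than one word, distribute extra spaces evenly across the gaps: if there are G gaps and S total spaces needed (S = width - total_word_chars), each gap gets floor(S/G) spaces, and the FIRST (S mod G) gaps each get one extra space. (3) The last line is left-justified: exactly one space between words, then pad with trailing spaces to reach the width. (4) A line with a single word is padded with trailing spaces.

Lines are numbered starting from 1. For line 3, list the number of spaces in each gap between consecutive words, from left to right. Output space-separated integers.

Answer: 2 2

Derivation:
Line 1: ['network', 'good'] (min_width=12, slack=4)
Line 2: ['evening', 'security'] (min_width=16, slack=0)
Line 3: ['metal', 'cat', 'word'] (min_width=14, slack=2)
Line 4: ['oats', 'string'] (min_width=11, slack=5)
Line 5: ['python', 'happy'] (min_width=12, slack=4)
Line 6: ['cheese', 'string'] (min_width=13, slack=3)
Line 7: ['paper', 'ocean'] (min_width=11, slack=5)
Line 8: ['absolute'] (min_width=8, slack=8)
Line 9: ['triangle', 'gentle'] (min_width=15, slack=1)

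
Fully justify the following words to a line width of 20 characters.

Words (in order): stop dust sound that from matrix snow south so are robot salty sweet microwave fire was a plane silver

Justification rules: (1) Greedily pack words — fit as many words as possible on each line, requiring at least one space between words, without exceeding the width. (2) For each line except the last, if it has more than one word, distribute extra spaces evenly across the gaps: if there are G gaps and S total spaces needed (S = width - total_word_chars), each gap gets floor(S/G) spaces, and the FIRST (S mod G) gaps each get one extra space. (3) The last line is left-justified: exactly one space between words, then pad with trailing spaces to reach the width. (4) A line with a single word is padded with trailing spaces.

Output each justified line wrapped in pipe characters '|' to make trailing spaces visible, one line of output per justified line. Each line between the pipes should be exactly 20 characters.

Line 1: ['stop', 'dust', 'sound', 'that'] (min_width=20, slack=0)
Line 2: ['from', 'matrix', 'snow'] (min_width=16, slack=4)
Line 3: ['south', 'so', 'are', 'robot'] (min_width=18, slack=2)
Line 4: ['salty', 'sweet'] (min_width=11, slack=9)
Line 5: ['microwave', 'fire', 'was', 'a'] (min_width=20, slack=0)
Line 6: ['plane', 'silver'] (min_width=12, slack=8)

Answer: |stop dust sound that|
|from   matrix   snow|
|south  so  are robot|
|salty          sweet|
|microwave fire was a|
|plane silver        |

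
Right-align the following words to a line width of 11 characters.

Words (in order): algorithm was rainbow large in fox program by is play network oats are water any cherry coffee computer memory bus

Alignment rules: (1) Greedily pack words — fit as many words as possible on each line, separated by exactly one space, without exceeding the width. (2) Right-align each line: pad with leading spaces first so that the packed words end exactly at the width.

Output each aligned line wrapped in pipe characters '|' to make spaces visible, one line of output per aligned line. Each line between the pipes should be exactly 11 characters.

Answer: |  algorithm|
|was rainbow|
|   large in|
|fox program|
| by is play|
|    network|
|   oats are|
|  water any|
|     cherry|
|     coffee|
|   computer|
| memory bus|

Derivation:
Line 1: ['algorithm'] (min_width=9, slack=2)
Line 2: ['was', 'rainbow'] (min_width=11, slack=0)
Line 3: ['large', 'in'] (min_width=8, slack=3)
Line 4: ['fox', 'program'] (min_width=11, slack=0)
Line 5: ['by', 'is', 'play'] (min_width=10, slack=1)
Line 6: ['network'] (min_width=7, slack=4)
Line 7: ['oats', 'are'] (min_width=8, slack=3)
Line 8: ['water', 'any'] (min_width=9, slack=2)
Line 9: ['cherry'] (min_width=6, slack=5)
Line 10: ['coffee'] (min_width=6, slack=5)
Line 11: ['computer'] (min_width=8, slack=3)
Line 12: ['memory', 'bus'] (min_width=10, slack=1)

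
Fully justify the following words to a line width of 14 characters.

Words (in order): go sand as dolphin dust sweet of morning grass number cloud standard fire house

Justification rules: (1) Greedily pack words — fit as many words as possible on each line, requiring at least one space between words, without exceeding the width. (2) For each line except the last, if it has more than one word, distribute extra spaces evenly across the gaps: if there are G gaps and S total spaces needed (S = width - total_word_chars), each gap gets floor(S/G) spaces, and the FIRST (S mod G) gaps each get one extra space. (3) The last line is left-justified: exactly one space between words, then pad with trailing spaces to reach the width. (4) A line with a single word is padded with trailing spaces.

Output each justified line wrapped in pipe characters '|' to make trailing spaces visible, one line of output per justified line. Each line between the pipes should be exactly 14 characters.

Answer: |go   sand   as|
|dolphin   dust|
|sweet       of|
|morning  grass|
|number   cloud|
|standard  fire|
|house         |

Derivation:
Line 1: ['go', 'sand', 'as'] (min_width=10, slack=4)
Line 2: ['dolphin', 'dust'] (min_width=12, slack=2)
Line 3: ['sweet', 'of'] (min_width=8, slack=6)
Line 4: ['morning', 'grass'] (min_width=13, slack=1)
Line 5: ['number', 'cloud'] (min_width=12, slack=2)
Line 6: ['standard', 'fire'] (min_width=13, slack=1)
Line 7: ['house'] (min_width=5, slack=9)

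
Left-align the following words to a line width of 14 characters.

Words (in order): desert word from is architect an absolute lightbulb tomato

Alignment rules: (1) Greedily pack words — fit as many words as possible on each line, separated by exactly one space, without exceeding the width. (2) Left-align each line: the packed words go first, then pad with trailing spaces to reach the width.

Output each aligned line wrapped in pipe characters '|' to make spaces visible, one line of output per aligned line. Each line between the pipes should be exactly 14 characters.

Line 1: ['desert', 'word'] (min_width=11, slack=3)
Line 2: ['from', 'is'] (min_width=7, slack=7)
Line 3: ['architect', 'an'] (min_width=12, slack=2)
Line 4: ['absolute'] (min_width=8, slack=6)
Line 5: ['lightbulb'] (min_width=9, slack=5)
Line 6: ['tomato'] (min_width=6, slack=8)

Answer: |desert word   |
|from is       |
|architect an  |
|absolute      |
|lightbulb     |
|tomato        |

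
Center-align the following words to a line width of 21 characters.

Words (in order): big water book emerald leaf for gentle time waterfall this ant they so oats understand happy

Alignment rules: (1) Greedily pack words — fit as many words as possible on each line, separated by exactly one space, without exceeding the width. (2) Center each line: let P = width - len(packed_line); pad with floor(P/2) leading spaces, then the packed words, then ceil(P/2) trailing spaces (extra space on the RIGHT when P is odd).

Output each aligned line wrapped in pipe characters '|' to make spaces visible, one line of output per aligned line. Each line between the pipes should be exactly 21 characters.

Line 1: ['big', 'water', 'book'] (min_width=14, slack=7)
Line 2: ['emerald', 'leaf', 'for'] (min_width=16, slack=5)
Line 3: ['gentle', 'time', 'waterfall'] (min_width=21, slack=0)
Line 4: ['this', 'ant', 'they', 'so', 'oats'] (min_width=21, slack=0)
Line 5: ['understand', 'happy'] (min_width=16, slack=5)

Answer: |   big water book    |
|  emerald leaf for   |
|gentle time waterfall|
|this ant they so oats|
|  understand happy   |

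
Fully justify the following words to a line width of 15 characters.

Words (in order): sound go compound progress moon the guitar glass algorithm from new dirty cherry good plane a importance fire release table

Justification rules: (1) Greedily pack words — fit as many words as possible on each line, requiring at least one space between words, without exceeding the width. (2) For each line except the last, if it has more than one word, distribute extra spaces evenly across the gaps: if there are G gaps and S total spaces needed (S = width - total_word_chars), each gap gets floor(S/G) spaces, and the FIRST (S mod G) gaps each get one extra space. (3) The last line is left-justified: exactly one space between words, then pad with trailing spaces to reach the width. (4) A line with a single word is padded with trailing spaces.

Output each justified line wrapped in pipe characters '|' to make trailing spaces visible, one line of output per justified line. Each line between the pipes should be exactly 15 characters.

Line 1: ['sound', 'go'] (min_width=8, slack=7)
Line 2: ['compound'] (min_width=8, slack=7)
Line 3: ['progress', 'moon'] (min_width=13, slack=2)
Line 4: ['the', 'guitar'] (min_width=10, slack=5)
Line 5: ['glass', 'algorithm'] (min_width=15, slack=0)
Line 6: ['from', 'new', 'dirty'] (min_width=14, slack=1)
Line 7: ['cherry', 'good'] (min_width=11, slack=4)
Line 8: ['plane', 'a'] (min_width=7, slack=8)
Line 9: ['importance', 'fire'] (min_width=15, slack=0)
Line 10: ['release', 'table'] (min_width=13, slack=2)

Answer: |sound        go|
|compound       |
|progress   moon|
|the      guitar|
|glass algorithm|
|from  new dirty|
|cherry     good|
|plane         a|
|importance fire|
|release table  |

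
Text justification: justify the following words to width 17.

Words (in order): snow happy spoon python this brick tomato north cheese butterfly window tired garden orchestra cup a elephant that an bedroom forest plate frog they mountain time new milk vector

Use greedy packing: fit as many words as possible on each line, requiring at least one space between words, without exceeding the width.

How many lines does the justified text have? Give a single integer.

Line 1: ['snow', 'happy', 'spoon'] (min_width=16, slack=1)
Line 2: ['python', 'this', 'brick'] (min_width=17, slack=0)
Line 3: ['tomato', 'north'] (min_width=12, slack=5)
Line 4: ['cheese', 'butterfly'] (min_width=16, slack=1)
Line 5: ['window', 'tired'] (min_width=12, slack=5)
Line 6: ['garden', 'orchestra'] (min_width=16, slack=1)
Line 7: ['cup', 'a', 'elephant'] (min_width=14, slack=3)
Line 8: ['that', 'an', 'bedroom'] (min_width=15, slack=2)
Line 9: ['forest', 'plate', 'frog'] (min_width=17, slack=0)
Line 10: ['they', 'mountain'] (min_width=13, slack=4)
Line 11: ['time', 'new', 'milk'] (min_width=13, slack=4)
Line 12: ['vector'] (min_width=6, slack=11)
Total lines: 12

Answer: 12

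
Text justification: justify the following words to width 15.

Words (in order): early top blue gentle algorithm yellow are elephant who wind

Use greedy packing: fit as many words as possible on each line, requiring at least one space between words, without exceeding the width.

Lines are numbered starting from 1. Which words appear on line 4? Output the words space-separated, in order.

Answer: yellow are

Derivation:
Line 1: ['early', 'top', 'blue'] (min_width=14, slack=1)
Line 2: ['gentle'] (min_width=6, slack=9)
Line 3: ['algorithm'] (min_width=9, slack=6)
Line 4: ['yellow', 'are'] (min_width=10, slack=5)
Line 5: ['elephant', 'who'] (min_width=12, slack=3)
Line 6: ['wind'] (min_width=4, slack=11)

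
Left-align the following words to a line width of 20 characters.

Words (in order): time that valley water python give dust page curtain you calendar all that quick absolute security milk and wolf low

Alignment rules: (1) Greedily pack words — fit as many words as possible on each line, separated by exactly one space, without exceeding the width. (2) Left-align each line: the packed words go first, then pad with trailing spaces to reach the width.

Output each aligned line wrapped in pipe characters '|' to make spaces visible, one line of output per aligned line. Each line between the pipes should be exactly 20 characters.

Answer: |time that valley    |
|water python give   |
|dust page curtain   |
|you calendar all    |
|that quick absolute |
|security milk and   |
|wolf low            |

Derivation:
Line 1: ['time', 'that', 'valley'] (min_width=16, slack=4)
Line 2: ['water', 'python', 'give'] (min_width=17, slack=3)
Line 3: ['dust', 'page', 'curtain'] (min_width=17, slack=3)
Line 4: ['you', 'calendar', 'all'] (min_width=16, slack=4)
Line 5: ['that', 'quick', 'absolute'] (min_width=19, slack=1)
Line 6: ['security', 'milk', 'and'] (min_width=17, slack=3)
Line 7: ['wolf', 'low'] (min_width=8, slack=12)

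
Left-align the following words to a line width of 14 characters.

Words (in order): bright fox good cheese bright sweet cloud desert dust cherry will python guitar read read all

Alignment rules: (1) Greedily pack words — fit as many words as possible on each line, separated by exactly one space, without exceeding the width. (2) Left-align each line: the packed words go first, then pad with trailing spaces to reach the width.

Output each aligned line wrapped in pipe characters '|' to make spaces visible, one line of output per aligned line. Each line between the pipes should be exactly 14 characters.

Answer: |bright fox    |
|good cheese   |
|bright sweet  |
|cloud desert  |
|dust cherry   |
|will python   |
|guitar read   |
|read all      |

Derivation:
Line 1: ['bright', 'fox'] (min_width=10, slack=4)
Line 2: ['good', 'cheese'] (min_width=11, slack=3)
Line 3: ['bright', 'sweet'] (min_width=12, slack=2)
Line 4: ['cloud', 'desert'] (min_width=12, slack=2)
Line 5: ['dust', 'cherry'] (min_width=11, slack=3)
Line 6: ['will', 'python'] (min_width=11, slack=3)
Line 7: ['guitar', 'read'] (min_width=11, slack=3)
Line 8: ['read', 'all'] (min_width=8, slack=6)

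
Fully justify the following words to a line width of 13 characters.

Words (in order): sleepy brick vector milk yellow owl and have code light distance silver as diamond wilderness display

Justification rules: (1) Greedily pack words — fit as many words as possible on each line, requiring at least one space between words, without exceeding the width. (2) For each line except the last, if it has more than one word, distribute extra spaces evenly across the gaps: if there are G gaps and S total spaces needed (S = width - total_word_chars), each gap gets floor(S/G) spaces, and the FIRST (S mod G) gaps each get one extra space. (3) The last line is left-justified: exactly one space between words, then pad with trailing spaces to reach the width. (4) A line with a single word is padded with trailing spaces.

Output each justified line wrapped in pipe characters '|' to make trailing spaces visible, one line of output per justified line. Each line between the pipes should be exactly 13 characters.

Answer: |sleepy  brick|
|vector   milk|
|yellow    owl|
|and have code|
|light        |
|distance     |
|silver     as|
|diamond      |
|wilderness   |
|display      |

Derivation:
Line 1: ['sleepy', 'brick'] (min_width=12, slack=1)
Line 2: ['vector', 'milk'] (min_width=11, slack=2)
Line 3: ['yellow', 'owl'] (min_width=10, slack=3)
Line 4: ['and', 'have', 'code'] (min_width=13, slack=0)
Line 5: ['light'] (min_width=5, slack=8)
Line 6: ['distance'] (min_width=8, slack=5)
Line 7: ['silver', 'as'] (min_width=9, slack=4)
Line 8: ['diamond'] (min_width=7, slack=6)
Line 9: ['wilderness'] (min_width=10, slack=3)
Line 10: ['display'] (min_width=7, slack=6)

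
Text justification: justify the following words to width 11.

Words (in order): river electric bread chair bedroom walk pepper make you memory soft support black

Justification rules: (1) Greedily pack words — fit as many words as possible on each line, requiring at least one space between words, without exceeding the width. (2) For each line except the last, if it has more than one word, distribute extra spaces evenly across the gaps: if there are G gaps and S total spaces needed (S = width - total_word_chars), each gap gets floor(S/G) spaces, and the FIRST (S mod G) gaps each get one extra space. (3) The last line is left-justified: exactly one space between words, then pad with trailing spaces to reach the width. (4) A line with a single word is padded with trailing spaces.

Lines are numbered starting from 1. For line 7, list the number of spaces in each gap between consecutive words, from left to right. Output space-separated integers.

Answer: 1

Derivation:
Line 1: ['river'] (min_width=5, slack=6)
Line 2: ['electric'] (min_width=8, slack=3)
Line 3: ['bread', 'chair'] (min_width=11, slack=0)
Line 4: ['bedroom'] (min_width=7, slack=4)
Line 5: ['walk', 'pepper'] (min_width=11, slack=0)
Line 6: ['make', 'you'] (min_width=8, slack=3)
Line 7: ['memory', 'soft'] (min_width=11, slack=0)
Line 8: ['support'] (min_width=7, slack=4)
Line 9: ['black'] (min_width=5, slack=6)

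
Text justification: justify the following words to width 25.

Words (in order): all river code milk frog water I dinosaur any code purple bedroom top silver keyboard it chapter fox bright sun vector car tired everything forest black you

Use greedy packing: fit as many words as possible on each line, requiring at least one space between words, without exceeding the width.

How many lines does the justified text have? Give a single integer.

Answer: 7

Derivation:
Line 1: ['all', 'river', 'code', 'milk', 'frog'] (min_width=24, slack=1)
Line 2: ['water', 'I', 'dinosaur', 'any', 'code'] (min_width=25, slack=0)
Line 3: ['purple', 'bedroom', 'top', 'silver'] (min_width=25, slack=0)
Line 4: ['keyboard', 'it', 'chapter', 'fox'] (min_width=23, slack=2)
Line 5: ['bright', 'sun', 'vector', 'car'] (min_width=21, slack=4)
Line 6: ['tired', 'everything', 'forest'] (min_width=23, slack=2)
Line 7: ['black', 'you'] (min_width=9, slack=16)
Total lines: 7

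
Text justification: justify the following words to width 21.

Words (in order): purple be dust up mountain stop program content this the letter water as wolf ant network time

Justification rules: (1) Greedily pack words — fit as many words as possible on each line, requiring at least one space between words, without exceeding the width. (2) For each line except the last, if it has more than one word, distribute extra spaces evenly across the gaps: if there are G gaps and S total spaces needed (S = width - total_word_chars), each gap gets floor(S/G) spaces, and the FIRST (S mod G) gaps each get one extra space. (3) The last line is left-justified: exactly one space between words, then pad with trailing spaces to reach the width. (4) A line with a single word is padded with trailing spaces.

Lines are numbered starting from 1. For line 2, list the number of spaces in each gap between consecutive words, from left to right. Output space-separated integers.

Line 1: ['purple', 'be', 'dust', 'up'] (min_width=17, slack=4)
Line 2: ['mountain', 'stop', 'program'] (min_width=21, slack=0)
Line 3: ['content', 'this', 'the'] (min_width=16, slack=5)
Line 4: ['letter', 'water', 'as', 'wolf'] (min_width=20, slack=1)
Line 5: ['ant', 'network', 'time'] (min_width=16, slack=5)

Answer: 1 1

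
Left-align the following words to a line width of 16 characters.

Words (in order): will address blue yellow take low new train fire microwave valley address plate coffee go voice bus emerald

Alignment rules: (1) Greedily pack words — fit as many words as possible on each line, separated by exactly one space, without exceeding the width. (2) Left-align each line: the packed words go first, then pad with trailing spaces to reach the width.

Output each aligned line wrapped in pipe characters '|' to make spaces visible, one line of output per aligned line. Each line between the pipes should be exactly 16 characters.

Line 1: ['will', 'address'] (min_width=12, slack=4)
Line 2: ['blue', 'yellow', 'take'] (min_width=16, slack=0)
Line 3: ['low', 'new', 'train'] (min_width=13, slack=3)
Line 4: ['fire', 'microwave'] (min_width=14, slack=2)
Line 5: ['valley', 'address'] (min_width=14, slack=2)
Line 6: ['plate', 'coffee', 'go'] (min_width=15, slack=1)
Line 7: ['voice', 'bus'] (min_width=9, slack=7)
Line 8: ['emerald'] (min_width=7, slack=9)

Answer: |will address    |
|blue yellow take|
|low new train   |
|fire microwave  |
|valley address  |
|plate coffee go |
|voice bus       |
|emerald         |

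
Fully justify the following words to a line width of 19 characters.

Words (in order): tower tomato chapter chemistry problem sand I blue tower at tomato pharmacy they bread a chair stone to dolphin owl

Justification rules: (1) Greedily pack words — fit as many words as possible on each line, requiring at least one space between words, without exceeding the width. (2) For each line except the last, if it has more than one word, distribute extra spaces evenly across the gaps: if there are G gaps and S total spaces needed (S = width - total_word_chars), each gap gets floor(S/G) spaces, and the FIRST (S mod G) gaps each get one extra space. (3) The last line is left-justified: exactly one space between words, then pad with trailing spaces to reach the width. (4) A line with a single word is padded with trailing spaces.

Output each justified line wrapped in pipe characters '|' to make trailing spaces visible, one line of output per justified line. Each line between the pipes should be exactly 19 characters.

Line 1: ['tower', 'tomato'] (min_width=12, slack=7)
Line 2: ['chapter', 'chemistry'] (min_width=17, slack=2)
Line 3: ['problem', 'sand', 'I', 'blue'] (min_width=19, slack=0)
Line 4: ['tower', 'at', 'tomato'] (min_width=15, slack=4)
Line 5: ['pharmacy', 'they', 'bread'] (min_width=19, slack=0)
Line 6: ['a', 'chair', 'stone', 'to'] (min_width=16, slack=3)
Line 7: ['dolphin', 'owl'] (min_width=11, slack=8)

Answer: |tower        tomato|
|chapter   chemistry|
|problem sand I blue|
|tower   at   tomato|
|pharmacy they bread|
|a  chair  stone  to|
|dolphin owl        |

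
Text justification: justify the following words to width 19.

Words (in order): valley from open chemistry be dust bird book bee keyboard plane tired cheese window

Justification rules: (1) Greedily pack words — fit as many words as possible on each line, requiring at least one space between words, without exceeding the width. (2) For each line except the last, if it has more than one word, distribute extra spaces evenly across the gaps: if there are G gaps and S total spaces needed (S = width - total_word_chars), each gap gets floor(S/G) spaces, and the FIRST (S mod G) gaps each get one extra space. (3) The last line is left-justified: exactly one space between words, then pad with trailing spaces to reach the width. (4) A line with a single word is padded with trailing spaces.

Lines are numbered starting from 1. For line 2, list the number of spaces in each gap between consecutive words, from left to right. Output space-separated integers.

Line 1: ['valley', 'from', 'open'] (min_width=16, slack=3)
Line 2: ['chemistry', 'be', 'dust'] (min_width=17, slack=2)
Line 3: ['bird', 'book', 'bee'] (min_width=13, slack=6)
Line 4: ['keyboard', 'plane'] (min_width=14, slack=5)
Line 5: ['tired', 'cheese', 'window'] (min_width=19, slack=0)

Answer: 2 2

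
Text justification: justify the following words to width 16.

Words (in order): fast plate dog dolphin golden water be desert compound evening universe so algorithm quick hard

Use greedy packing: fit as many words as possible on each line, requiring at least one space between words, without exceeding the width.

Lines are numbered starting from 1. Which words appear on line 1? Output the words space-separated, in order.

Answer: fast plate dog

Derivation:
Line 1: ['fast', 'plate', 'dog'] (min_width=14, slack=2)
Line 2: ['dolphin', 'golden'] (min_width=14, slack=2)
Line 3: ['water', 'be', 'desert'] (min_width=15, slack=1)
Line 4: ['compound', 'evening'] (min_width=16, slack=0)
Line 5: ['universe', 'so'] (min_width=11, slack=5)
Line 6: ['algorithm', 'quick'] (min_width=15, slack=1)
Line 7: ['hard'] (min_width=4, slack=12)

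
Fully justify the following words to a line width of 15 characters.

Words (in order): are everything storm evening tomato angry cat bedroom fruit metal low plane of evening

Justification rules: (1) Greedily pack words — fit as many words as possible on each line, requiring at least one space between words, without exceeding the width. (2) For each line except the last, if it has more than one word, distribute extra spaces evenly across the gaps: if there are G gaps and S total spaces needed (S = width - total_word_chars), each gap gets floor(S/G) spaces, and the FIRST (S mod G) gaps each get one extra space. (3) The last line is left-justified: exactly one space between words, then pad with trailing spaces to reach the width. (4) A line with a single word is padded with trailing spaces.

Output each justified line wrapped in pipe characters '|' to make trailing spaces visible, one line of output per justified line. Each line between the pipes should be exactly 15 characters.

Line 1: ['are', 'everything'] (min_width=14, slack=1)
Line 2: ['storm', 'evening'] (min_width=13, slack=2)
Line 3: ['tomato', 'angry'] (min_width=12, slack=3)
Line 4: ['cat', 'bedroom'] (min_width=11, slack=4)
Line 5: ['fruit', 'metal', 'low'] (min_width=15, slack=0)
Line 6: ['plane', 'of'] (min_width=8, slack=7)
Line 7: ['evening'] (min_width=7, slack=8)

Answer: |are  everything|
|storm   evening|
|tomato    angry|
|cat     bedroom|
|fruit metal low|
|plane        of|
|evening        |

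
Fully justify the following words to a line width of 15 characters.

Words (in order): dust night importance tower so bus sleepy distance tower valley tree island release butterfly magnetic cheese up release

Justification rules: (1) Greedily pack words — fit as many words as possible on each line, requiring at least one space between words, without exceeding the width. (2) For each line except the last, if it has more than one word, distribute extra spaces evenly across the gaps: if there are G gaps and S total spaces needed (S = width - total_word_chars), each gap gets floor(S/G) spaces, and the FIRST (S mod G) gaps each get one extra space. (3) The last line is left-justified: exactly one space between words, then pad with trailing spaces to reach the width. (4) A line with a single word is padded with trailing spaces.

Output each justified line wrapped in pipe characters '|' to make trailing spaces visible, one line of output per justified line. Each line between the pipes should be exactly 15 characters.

Answer: |dust      night|
|importance     |
|tower   so  bus|
|sleepy distance|
|tower    valley|
|tree     island|
|release        |
|butterfly      |
|magnetic cheese|
|up release     |

Derivation:
Line 1: ['dust', 'night'] (min_width=10, slack=5)
Line 2: ['importance'] (min_width=10, slack=5)
Line 3: ['tower', 'so', 'bus'] (min_width=12, slack=3)
Line 4: ['sleepy', 'distance'] (min_width=15, slack=0)
Line 5: ['tower', 'valley'] (min_width=12, slack=3)
Line 6: ['tree', 'island'] (min_width=11, slack=4)
Line 7: ['release'] (min_width=7, slack=8)
Line 8: ['butterfly'] (min_width=9, slack=6)
Line 9: ['magnetic', 'cheese'] (min_width=15, slack=0)
Line 10: ['up', 'release'] (min_width=10, slack=5)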